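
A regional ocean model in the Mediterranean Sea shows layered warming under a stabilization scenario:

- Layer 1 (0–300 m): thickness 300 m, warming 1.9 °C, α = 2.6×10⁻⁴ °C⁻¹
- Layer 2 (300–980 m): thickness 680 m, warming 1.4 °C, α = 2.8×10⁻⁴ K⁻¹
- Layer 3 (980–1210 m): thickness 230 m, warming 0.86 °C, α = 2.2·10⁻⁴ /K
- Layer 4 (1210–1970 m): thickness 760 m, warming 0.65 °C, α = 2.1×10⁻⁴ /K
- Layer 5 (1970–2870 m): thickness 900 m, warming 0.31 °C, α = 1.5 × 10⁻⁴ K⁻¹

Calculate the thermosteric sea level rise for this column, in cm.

Δh = 60 cm

Layer 1: 2.6×10⁻⁴ × 1.9 × 300 = 0.14820 m
Layer 2: 680 × 2.8×10⁻⁴ × 1.4 = 0.26656 m
980–1210 m: 230 × 2.2×10⁻⁴ × 0.86 = 0.043516 m
2.1×10⁻⁴ × 0.65 × 760 = 0.10374 m
900 × 1.5×10⁻⁴ × 0.31 = 0.04185 m
Δh = 0.14820 + 0.26656 + 0.043516 + 0.10374 + 0.04185 = 0.603866 m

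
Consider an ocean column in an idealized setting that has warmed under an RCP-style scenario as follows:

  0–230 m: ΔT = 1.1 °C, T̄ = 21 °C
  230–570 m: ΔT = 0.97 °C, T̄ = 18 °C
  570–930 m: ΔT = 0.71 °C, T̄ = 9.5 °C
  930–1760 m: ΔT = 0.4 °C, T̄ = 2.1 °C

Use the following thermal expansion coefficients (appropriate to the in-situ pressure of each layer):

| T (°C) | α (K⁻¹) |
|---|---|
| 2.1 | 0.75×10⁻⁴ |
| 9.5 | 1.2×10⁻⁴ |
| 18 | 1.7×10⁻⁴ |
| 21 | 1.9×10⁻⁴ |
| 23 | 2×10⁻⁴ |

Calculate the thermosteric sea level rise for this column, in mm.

Layer 1 at 21 °C → α = 1.9×10⁻⁴ K⁻¹
Layer 2 at 18 °C → α = 1.7×10⁻⁴ K⁻¹
Layer 3 at 9.5 °C → α = 1.2×10⁻⁴ K⁻¹
Layer 4 at 2.1 °C → α = 0.75×10⁻⁴ K⁻¹
1.1 × 230 × 1.9×10⁻⁴ = 0.04807 m
230–570 m: 0.97 × 1.7×10⁻⁴ × 340 = 0.056066 m
Layer 3: 0.71 × 1.2×10⁻⁴ × 360 = 0.030672 m
930–1760 m: 830 × 0.75×10⁻⁴ × 0.4 = 0.02490 m
Δh = 0.04807 + 0.056066 + 0.030672 + 0.02490 = 0.159708 m ≈ 160 mm

160 mm of thermosteric rise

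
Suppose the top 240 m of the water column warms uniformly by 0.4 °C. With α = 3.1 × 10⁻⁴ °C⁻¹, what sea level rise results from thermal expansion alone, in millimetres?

Δh = 29.8 mm

Δh = αΔT·H = 3.1×10⁻⁴ × 0.4 × 240 = 0.02976 m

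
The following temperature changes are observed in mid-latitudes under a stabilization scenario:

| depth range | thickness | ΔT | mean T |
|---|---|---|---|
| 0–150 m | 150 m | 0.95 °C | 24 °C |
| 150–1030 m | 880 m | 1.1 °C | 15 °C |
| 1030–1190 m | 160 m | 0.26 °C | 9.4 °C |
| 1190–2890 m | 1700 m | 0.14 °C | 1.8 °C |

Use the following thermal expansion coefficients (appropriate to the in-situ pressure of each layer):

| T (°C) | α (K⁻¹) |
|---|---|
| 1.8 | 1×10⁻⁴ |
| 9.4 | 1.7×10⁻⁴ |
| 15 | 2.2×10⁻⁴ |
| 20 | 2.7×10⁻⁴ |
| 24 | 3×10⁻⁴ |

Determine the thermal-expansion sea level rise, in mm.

Layer 1 at 24 °C → α = 3×10⁻⁴ K⁻¹
Layer 2 at 15 °C → α = 2.2×10⁻⁴ K⁻¹
Layer 3 at 9.4 °C → α = 1.7×10⁻⁴ K⁻¹
Layer 4 at 1.8 °C → α = 1×10⁻⁴ K⁻¹
0–150 m: 150 × 0.95 × 3×10⁻⁴ = 0.04275 m
1.1 × 2.2×10⁻⁴ × 880 = 0.21296 m
Layer 3: 0.26 × 1.7×10⁻⁴ × 160 = 0.007072 m
Layer 4: 0.14 × 1×10⁻⁴ × 1700 = 0.02380 m
Δh = 0.04275 + 0.21296 + 0.007072 + 0.02380 = 0.286582 m ≈ 287 mm

about 287 mm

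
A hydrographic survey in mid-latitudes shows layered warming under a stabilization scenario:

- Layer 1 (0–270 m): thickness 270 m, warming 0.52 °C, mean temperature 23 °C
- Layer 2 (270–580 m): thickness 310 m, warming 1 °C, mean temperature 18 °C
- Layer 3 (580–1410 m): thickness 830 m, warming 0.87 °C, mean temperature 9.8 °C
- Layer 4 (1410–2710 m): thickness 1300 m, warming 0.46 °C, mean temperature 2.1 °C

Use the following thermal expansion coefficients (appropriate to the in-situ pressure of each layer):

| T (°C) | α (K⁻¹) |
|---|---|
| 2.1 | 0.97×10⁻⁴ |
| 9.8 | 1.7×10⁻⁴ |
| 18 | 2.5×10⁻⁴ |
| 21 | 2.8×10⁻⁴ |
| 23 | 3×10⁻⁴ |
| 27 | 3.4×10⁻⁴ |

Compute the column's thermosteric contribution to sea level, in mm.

Layer 1 at 23 °C → α = 3×10⁻⁴ K⁻¹
Layer 2 at 18 °C → α = 2.5×10⁻⁴ K⁻¹
Layer 3 at 9.8 °C → α = 1.7×10⁻⁴ K⁻¹
Layer 4 at 2.1 °C → α = 0.97×10⁻⁴ K⁻¹
0–270 m: 0.52 × 270 × 3×10⁻⁴ = 0.04212 m
1 × 310 × 2.5×10⁻⁴ = 0.07750 m
830 × 1.7×10⁻⁴ × 0.87 = 0.122757 m
1300 × 0.46 × 0.97×10⁻⁴ = 0.058006 m
Δh = 0.04212 + 0.07750 + 0.122757 + 0.058006 = 0.300383 m

300 mm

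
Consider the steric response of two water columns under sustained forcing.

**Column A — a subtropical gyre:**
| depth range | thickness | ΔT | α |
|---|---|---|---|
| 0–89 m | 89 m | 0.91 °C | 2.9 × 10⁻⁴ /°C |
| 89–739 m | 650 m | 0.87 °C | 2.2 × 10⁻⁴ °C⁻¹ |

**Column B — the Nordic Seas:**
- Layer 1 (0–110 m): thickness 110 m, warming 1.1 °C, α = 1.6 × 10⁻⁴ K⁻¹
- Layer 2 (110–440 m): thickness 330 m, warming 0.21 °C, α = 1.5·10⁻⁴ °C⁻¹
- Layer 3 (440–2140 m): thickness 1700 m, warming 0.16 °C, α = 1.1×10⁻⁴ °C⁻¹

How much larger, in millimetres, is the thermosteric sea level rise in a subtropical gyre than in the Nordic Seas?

A Layer 1: 2.9×10⁻⁴ × 89 × 0.91 = 0.0234871 m
A 650 × 0.87 × 2.2×10⁻⁴ = 0.12441 m
A total: 0.1478971 m
B Layer 1: 1.6×10⁻⁴ × 110 × 1.1 = 0.01936 m
B 110–440 m: 330 × 1.5×10⁻⁴ × 0.21 = 0.010395 m
B 1.1×10⁻⁴ × 1700 × 0.16 = 0.02992 m
B total: 0.059675 m
Difference: 0.1478971 − 0.059675 = 0.0882221 m

88 mm larger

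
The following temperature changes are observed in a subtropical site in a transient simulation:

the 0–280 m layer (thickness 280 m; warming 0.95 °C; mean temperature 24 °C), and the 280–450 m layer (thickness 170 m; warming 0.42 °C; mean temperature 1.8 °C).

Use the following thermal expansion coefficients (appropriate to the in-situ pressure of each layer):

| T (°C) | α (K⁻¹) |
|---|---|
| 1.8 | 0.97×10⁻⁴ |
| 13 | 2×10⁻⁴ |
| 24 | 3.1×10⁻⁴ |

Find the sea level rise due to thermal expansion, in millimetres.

about 89.4 mm

Layer 1 at 24 °C → α = 3.1×10⁻⁴ K⁻¹
Layer 2 at 1.8 °C → α = 0.97×10⁻⁴ K⁻¹
3.1×10⁻⁴ × 0.95 × 280 = 0.08246 m
0.42 × 170 × 0.97×10⁻⁴ = 0.0069258 m
Δh = 0.08246 + 0.0069258 = 0.0893858 m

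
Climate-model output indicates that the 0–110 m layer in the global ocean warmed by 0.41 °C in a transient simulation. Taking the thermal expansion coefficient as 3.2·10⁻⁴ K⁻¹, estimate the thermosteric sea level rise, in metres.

Δh = αΔT·H = 3.2×10⁻⁴ × 0.41 × 110 = 0.014432 m

0.0144 m of thermosteric rise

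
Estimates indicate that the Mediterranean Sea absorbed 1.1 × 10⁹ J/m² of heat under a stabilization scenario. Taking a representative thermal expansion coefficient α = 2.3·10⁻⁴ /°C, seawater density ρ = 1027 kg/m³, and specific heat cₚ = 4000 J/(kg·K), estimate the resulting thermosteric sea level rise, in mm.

62 mm of thermosteric rise

Δh = αQ/(ρcₚ) = 2.3×10⁻⁴ × 1.1×10⁹ / (1027 × 4000) ≈ 0.061587 m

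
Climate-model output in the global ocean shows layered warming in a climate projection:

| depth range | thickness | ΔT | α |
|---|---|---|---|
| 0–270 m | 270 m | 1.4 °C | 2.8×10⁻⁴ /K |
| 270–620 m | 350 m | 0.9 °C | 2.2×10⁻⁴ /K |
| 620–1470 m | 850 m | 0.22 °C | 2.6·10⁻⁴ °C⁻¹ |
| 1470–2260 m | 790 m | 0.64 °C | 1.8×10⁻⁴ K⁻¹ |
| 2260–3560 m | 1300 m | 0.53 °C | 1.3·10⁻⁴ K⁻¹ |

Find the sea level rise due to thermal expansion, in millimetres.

400 mm

Layer 1: 270 × 1.4 × 2.8×10⁻⁴ = 0.10584 m
270–620 m: 2.2×10⁻⁴ × 0.9 × 350 = 0.06930 m
0.22 × 2.6×10⁻⁴ × 850 = 0.04862 m
Layer 4: 1.8×10⁻⁴ × 790 × 0.64 = 0.091008 m
Layer 5: 1.3×10⁻⁴ × 1300 × 0.53 = 0.08957 m
Δh = 0.10584 + 0.06930 + 0.04862 + 0.091008 + 0.08957 = 0.404338 m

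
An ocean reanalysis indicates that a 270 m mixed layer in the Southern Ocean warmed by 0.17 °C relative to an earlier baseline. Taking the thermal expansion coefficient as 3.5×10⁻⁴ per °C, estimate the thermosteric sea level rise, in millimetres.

Δh ≈ 16 mm

Δh = αΔT·H = 3.5×10⁻⁴ × 0.17 × 270 = 0.016065 m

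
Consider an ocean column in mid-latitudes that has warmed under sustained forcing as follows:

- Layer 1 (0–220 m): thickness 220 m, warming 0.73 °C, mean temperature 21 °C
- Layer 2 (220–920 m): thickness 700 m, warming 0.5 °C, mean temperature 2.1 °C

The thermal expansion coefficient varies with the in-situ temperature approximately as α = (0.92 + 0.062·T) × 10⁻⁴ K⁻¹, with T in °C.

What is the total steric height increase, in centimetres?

about 7.24 cm

Layer 1: α = (0.92 + 0.062×21)×10⁻⁴ = 2.222×10⁻⁴ K⁻¹
Layer 2: α = (0.92 + 0.062×2.1)×10⁻⁴ = 1.0502×10⁻⁴ K⁻¹
0–220 m: 0.73 × 2.222×10⁻⁴ × 220 = 0.03568532 m
220–920 m: 1.0502×10⁻⁴ × 700 × 0.5 = 0.036757 m
Δh = 0.03568532 + 0.036757 = 0.07244232 m ≈ 7.24 cm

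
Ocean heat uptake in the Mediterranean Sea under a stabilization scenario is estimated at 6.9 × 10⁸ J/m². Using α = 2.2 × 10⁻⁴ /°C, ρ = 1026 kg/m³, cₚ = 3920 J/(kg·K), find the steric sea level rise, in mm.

Δh = αQ/(ρcₚ) = 2.2×10⁻⁴ × 6.9×10⁸ / (1026 × 3920) ≈ 0.037743 m

Δh ≈ 37.7 mm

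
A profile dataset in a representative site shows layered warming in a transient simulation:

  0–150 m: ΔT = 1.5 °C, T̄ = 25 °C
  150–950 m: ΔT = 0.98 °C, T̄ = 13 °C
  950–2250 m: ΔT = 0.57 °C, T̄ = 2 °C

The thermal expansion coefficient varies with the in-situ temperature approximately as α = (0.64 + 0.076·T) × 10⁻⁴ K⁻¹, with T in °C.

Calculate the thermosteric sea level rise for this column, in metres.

0.243 m of thermosteric rise

Layer 1: α = (0.64 + 0.076×25)×10⁻⁴ = 2.54×10⁻⁴ K⁻¹
Layer 2: α = (0.64 + 0.076×13)×10⁻⁴ = 1.628×10⁻⁴ K⁻¹
Layer 3: α = (0.64 + 0.076×2)×10⁻⁴ = 0.792×10⁻⁴ K⁻¹
0–150 m: 150 × 2.54×10⁻⁴ × 1.5 = 0.05715 m
Layer 2: 1.628×10⁻⁴ × 0.98 × 800 = 0.1276352 m
950–2250 m: 1300 × 0.792×10⁻⁴ × 0.57 = 0.0586872 m
Δh = 0.05715 + 0.1276352 + 0.0586872 = 0.2434724 m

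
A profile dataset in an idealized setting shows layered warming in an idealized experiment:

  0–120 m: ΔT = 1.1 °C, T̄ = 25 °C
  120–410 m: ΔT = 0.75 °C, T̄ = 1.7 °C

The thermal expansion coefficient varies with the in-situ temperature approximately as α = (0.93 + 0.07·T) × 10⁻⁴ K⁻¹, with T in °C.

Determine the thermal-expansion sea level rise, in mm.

Layer 1: α = (0.93 + 0.07×25)×10⁻⁴ = 2.68×10⁻⁴ K⁻¹
Layer 2: α = (0.93 + 0.07×1.7)×10⁻⁴ = 1.049×10⁻⁴ K⁻¹
0–120 m: 1.1 × 120 × 2.68×10⁻⁴ = 0.035376 m
290 × 0.75 × 1.049×10⁻⁴ = 0.02281575 m
Δh = 0.035376 + 0.02281575 = 0.05819175 m ≈ 58 mm

58 mm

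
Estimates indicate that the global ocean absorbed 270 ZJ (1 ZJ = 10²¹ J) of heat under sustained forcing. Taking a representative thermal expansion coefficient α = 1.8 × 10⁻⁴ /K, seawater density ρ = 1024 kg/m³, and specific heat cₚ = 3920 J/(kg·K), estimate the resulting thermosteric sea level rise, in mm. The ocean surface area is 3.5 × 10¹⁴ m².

Δh = 34.6 mm

Per unit area: Q = 270×10²¹ / (3.5×10¹⁴) ≈ 7.714×10⁸ J/m²
Δh = αQ/(ρcₚ) = 1.8×10⁻⁴ × 7.714×10⁸ / (1024 × 3920) ≈ 0.034591 m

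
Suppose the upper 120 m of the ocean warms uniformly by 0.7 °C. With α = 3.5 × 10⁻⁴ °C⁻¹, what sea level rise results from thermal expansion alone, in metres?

Δh = αΔT·H = 3.5×10⁻⁴ × 0.7 × 120 = 0.02940 m

Δh = 0.0294 m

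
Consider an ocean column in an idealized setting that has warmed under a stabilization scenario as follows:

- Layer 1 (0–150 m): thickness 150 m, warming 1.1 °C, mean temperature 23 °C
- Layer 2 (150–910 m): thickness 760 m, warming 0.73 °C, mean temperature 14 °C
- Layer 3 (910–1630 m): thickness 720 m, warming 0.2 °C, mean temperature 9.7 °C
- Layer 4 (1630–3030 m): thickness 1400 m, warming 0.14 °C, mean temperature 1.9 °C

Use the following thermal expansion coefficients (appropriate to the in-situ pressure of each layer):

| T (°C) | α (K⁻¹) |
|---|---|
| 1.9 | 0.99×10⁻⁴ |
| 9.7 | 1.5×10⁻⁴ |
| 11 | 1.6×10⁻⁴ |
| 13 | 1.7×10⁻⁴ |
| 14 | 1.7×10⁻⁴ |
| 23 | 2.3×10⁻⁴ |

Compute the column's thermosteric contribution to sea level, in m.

Δh = 0.173 m

Layer 1 at 23 °C → α = 2.3×10⁻⁴ K⁻¹
Layer 2 at 14 °C → α = 1.7×10⁻⁴ K⁻¹
Layer 3 at 9.7 °C → α = 1.5×10⁻⁴ K⁻¹
Layer 4 at 1.9 °C → α = 0.99×10⁻⁴ K⁻¹
0–150 m: 2.3×10⁻⁴ × 1.1 × 150 = 0.03795 m
Layer 2: 1.7×10⁻⁴ × 760 × 0.73 = 0.094316 m
910–1630 m: 1.5×10⁻⁴ × 720 × 0.2 = 0.02160 m
Layer 4: 1400 × 0.99×10⁻⁴ × 0.14 = 0.019404 m
Δh = 0.03795 + 0.094316 + 0.02160 + 0.019404 = 0.17327 m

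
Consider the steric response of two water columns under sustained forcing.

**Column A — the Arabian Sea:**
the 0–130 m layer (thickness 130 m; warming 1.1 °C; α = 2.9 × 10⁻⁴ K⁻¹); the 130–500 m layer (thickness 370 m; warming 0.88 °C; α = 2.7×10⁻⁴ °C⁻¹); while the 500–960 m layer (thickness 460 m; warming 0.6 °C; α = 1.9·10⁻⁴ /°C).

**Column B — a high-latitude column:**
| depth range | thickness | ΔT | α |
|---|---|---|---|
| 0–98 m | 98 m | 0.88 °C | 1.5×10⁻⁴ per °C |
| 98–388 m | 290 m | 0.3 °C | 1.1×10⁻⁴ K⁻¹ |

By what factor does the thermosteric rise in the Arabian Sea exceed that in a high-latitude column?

A 0–130 m: 1.1 × 2.9×10⁻⁴ × 130 = 0.04147 m
A 2.7×10⁻⁴ × 0.88 × 370 = 0.087912 m
A 1.9×10⁻⁴ × 460 × 0.6 = 0.05244 m
A total: 0.181822 m
B 0–98 m: 98 × 0.88 × 1.5×10⁻⁴ = 0.012936 m
B Layer 2: 1.1×10⁻⁴ × 290 × 0.3 = 0.00957 m
B total: 0.022506 m
Ratio: 0.181822 / 0.022506 ≈ 8.079

8.1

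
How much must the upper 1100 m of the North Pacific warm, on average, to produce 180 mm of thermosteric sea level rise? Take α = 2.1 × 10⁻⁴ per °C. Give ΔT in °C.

ΔT = Δh/(αH) = 0.18 / (2.1×10⁻⁴ × 1100) ≈ 0.7792 °C

0.78 °C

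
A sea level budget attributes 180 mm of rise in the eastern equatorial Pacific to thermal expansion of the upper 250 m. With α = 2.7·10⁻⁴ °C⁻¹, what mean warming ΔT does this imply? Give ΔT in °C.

ΔT = Δh/(αH) = 0.18 / (2.7×10⁻⁴ × 250) ≈ 2.667 °C

2.7 °C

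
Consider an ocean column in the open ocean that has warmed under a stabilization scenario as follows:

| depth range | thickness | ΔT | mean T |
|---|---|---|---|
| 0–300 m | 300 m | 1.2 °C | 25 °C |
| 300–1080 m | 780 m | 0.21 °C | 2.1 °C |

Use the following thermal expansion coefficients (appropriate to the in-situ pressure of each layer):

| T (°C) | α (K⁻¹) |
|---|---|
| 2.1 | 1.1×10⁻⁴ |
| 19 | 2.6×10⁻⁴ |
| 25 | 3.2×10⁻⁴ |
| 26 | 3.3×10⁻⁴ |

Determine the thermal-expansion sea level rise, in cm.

Δh ≈ 13 cm

Layer 1 at 25 °C → α = 3.2×10⁻⁴ K⁻¹
Layer 2 at 2.1 °C → α = 1.1×10⁻⁴ K⁻¹
0–300 m: 3.2×10⁻⁴ × 1.2 × 300 = 0.11520 m
1.1×10⁻⁴ × 0.21 × 780 = 0.018018 m
Δh = 0.11520 + 0.018018 = 0.133218 m ≈ 13 cm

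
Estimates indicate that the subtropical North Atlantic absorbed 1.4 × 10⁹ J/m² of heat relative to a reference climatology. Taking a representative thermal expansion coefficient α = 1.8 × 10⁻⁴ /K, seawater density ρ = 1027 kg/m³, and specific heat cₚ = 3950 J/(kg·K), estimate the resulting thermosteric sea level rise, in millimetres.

Δh = αQ/(ρcₚ) = 1.8×10⁻⁴ × 1.4×10⁹ / (1027 × 3950) ≈ 0.06212 m

Δh ≈ 62 mm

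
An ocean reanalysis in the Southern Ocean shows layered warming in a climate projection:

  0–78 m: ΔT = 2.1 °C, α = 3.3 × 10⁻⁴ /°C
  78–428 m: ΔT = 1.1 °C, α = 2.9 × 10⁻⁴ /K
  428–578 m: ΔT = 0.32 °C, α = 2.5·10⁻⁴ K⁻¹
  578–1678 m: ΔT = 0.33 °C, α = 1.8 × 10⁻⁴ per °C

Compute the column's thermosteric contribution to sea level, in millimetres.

0–78 m: 78 × 2.1 × 3.3×10⁻⁴ = 0.054054 m
78–428 m: 2.9×10⁻⁴ × 350 × 1.1 = 0.11165 m
428–578 m: 2.5×10⁻⁴ × 0.32 × 150 = 0.01200 m
578–1678 m: 0.33 × 1100 × 1.8×10⁻⁴ = 0.06534 m
Δh = 0.054054 + 0.11165 + 0.01200 + 0.06534 = 0.243044 m

about 240 mm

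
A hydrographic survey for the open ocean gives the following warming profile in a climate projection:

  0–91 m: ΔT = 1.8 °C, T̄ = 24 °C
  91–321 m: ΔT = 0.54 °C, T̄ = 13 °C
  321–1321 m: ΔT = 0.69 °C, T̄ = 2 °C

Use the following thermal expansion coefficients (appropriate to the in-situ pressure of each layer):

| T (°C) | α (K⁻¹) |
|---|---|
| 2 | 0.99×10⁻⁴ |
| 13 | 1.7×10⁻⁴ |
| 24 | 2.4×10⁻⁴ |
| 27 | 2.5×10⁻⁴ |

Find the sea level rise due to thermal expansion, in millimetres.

Layer 1 at 24 °C → α = 2.4×10⁻⁴ K⁻¹
Layer 2 at 13 °C → α = 1.7×10⁻⁴ K⁻¹
Layer 3 at 2 °C → α = 0.99×10⁻⁴ K⁻¹
0–91 m: 1.8 × 91 × 2.4×10⁻⁴ = 0.039312 m
Layer 2: 230 × 0.54 × 1.7×10⁻⁴ = 0.021114 m
321–1321 m: 0.69 × 0.99×10⁻⁴ × 1000 = 0.06831 m
Δh = 0.039312 + 0.021114 + 0.06831 = 0.128736 m ≈ 129 mm

Δh = 129 mm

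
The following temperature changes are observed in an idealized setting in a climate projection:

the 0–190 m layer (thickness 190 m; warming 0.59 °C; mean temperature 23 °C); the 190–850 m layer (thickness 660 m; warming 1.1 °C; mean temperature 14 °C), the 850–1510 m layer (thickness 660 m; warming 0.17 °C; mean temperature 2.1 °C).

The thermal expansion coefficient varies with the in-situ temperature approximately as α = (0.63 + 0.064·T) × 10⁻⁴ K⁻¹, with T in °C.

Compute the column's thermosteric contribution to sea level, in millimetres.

about 140 mm

Layer 1: α = (0.63 + 0.064×23)×10⁻⁴ = 2.102×10⁻⁴ K⁻¹
Layer 2: α = (0.63 + 0.064×14)×10⁻⁴ = 1.526×10⁻⁴ K⁻¹
Layer 3: α = (0.63 + 0.064×2.1)×10⁻⁴ = 0.7644×10⁻⁴ K⁻¹
190 × 2.102×10⁻⁴ × 0.59 = 0.02356342 m
1.526×10⁻⁴ × 660 × 1.1 = 0.1107876 m
850–1510 m: 660 × 0.7644×10⁻⁴ × 0.17 = 0.008576568 m
Δh = 0.02356342 + 0.1107876 + 0.008576568 = 0.142927588 m ≈ 140 mm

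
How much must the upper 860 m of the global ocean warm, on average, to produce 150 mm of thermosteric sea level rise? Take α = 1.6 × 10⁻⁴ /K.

ΔT = Δh/(αH) = 0.15 / (1.6×10⁻⁴ × 860) ≈ 1.090 K

1.09 K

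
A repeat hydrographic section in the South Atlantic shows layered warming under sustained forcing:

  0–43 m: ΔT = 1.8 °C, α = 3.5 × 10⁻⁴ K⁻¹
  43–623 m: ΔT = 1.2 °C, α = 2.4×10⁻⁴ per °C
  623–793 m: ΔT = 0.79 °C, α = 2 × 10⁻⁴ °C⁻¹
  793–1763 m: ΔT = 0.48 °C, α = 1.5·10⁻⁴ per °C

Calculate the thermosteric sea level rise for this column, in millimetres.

290 mm

Layer 1: 1.8 × 3.5×10⁻⁴ × 43 = 0.02709 m
43–623 m: 1.2 × 2.4×10⁻⁴ × 580 = 0.16704 m
Layer 3: 0.79 × 2×10⁻⁴ × 170 = 0.02686 m
0.48 × 970 × 1.5×10⁻⁴ = 0.06984 m
Δh = 0.02709 + 0.16704 + 0.02686 + 0.06984 = 0.29083 m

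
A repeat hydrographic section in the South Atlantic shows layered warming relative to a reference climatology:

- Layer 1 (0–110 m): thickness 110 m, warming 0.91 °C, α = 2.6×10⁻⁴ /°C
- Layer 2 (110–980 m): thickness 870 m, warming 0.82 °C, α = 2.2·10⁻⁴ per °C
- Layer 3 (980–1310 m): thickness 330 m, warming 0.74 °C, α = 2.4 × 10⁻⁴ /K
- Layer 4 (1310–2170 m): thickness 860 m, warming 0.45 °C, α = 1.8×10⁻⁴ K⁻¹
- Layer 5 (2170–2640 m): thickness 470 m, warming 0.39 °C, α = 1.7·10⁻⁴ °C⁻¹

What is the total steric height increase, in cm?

Layer 1: 2.6×10⁻⁴ × 0.91 × 110 = 0.026026 m
870 × 2.2×10⁻⁴ × 0.82 = 0.156948 m
980–1310 m: 330 × 2.4×10⁻⁴ × 0.74 = 0.058608 m
1.8×10⁻⁴ × 0.45 × 860 = 0.06966 m
470 × 0.39 × 1.7×10⁻⁴ = 0.031161 m
Δh = 0.026026 + 0.156948 + 0.058608 + 0.06966 + 0.031161 = 0.342403 m ≈ 34.2 cm

Δh ≈ 34.2 cm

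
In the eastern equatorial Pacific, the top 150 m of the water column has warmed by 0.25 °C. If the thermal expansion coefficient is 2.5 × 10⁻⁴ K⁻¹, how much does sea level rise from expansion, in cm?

Δh ≈ 0.938 cm

Δh = αΔT·H = 2.5×10⁻⁴ × 0.25 × 150 = 0.009375 m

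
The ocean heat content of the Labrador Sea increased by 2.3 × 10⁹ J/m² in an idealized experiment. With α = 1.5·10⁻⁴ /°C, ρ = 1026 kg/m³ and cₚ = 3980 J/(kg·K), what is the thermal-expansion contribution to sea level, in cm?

8.45 cm of thermosteric rise

Δh = αQ/(ρcₚ) = 1.5×10⁻⁴ × 2.3×10⁹ / (1026 × 3980) ≈ 0.084487 m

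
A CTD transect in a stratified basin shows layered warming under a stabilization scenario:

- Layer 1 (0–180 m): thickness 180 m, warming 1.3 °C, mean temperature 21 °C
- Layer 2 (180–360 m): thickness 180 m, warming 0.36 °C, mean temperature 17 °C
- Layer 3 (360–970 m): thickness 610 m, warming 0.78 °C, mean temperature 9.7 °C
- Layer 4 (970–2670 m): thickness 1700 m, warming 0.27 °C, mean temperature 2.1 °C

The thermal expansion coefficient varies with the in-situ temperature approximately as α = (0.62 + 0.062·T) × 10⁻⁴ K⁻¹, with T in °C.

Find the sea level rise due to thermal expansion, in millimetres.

Layer 1: α = (0.62 + 0.062×21)×10⁻⁴ = 1.922×10⁻⁴ K⁻¹
Layer 2: α = (0.62 + 0.062×17)×10⁻⁴ = 1.674×10⁻⁴ K⁻¹
Layer 3: α = (0.62 + 0.062×9.7)×10⁻⁴ = 1.2214×10⁻⁴ K⁻¹
Layer 4: α = (0.62 + 0.062×2.1)×10⁻⁴ = 0.7502×10⁻⁴ K⁻¹
Layer 1: 1.922×10⁻⁴ × 180 × 1.3 = 0.0449748 m
180 × 1.674×10⁻⁴ × 0.36 = 0.01084752 m
0.78 × 1.2214×10⁻⁴ × 610 = 0.058114212 m
970–2670 m: 0.27 × 1700 × 0.7502×10⁻⁴ = 0.03443418 m
Δh = 0.0449748 + 0.01084752 + 0.058114212 + 0.03443418 = 0.148370712 m

Δh = 148 mm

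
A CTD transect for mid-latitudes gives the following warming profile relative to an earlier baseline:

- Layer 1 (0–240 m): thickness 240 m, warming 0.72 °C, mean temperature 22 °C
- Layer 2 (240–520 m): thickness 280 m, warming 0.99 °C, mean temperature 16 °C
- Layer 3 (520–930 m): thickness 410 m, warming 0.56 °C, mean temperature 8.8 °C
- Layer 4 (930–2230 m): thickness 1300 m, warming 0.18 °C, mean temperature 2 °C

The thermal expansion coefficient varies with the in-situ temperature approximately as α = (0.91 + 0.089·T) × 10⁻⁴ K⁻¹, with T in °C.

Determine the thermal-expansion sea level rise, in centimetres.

Δh = 17.9 cm

Layer 1: α = (0.91 + 0.089×22)×10⁻⁴ = 2.868×10⁻⁴ K⁻¹
Layer 2: α = (0.91 + 0.089×16)×10⁻⁴ = 2.334×10⁻⁴ K⁻¹
Layer 3: α = (0.91 + 0.089×8.8)×10⁻⁴ = 1.6932×10⁻⁴ K⁻¹
Layer 4: α = (0.91 + 0.089×2)×10⁻⁴ = 1.088×10⁻⁴ K⁻¹
0–240 m: 0.72 × 2.868×10⁻⁴ × 240 = 0.04955904 m
240–520 m: 280 × 2.334×10⁻⁴ × 0.99 = 0.06469848 m
520–930 m: 410 × 0.56 × 1.6932×10⁻⁴ = 0.038875872 m
Layer 4: 0.18 × 1300 × 1.088×10⁻⁴ = 0.0254592 m
Δh = 0.04955904 + 0.06469848 + 0.038875872 + 0.0254592 = 0.178592592 m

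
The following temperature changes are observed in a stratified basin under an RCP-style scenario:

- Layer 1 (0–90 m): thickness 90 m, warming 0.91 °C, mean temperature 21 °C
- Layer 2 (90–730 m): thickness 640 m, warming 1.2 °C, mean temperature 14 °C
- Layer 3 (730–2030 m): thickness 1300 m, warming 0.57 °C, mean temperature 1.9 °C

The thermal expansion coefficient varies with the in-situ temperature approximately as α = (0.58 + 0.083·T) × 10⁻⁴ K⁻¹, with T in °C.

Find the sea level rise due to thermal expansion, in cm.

Layer 1: α = (0.58 + 0.083×21)×10⁻⁴ = 2.323×10⁻⁴ K⁻¹
Layer 2: α = (0.58 + 0.083×14)×10⁻⁴ = 1.742×10⁻⁴ K⁻¹
Layer 3: α = (0.58 + 0.083×1.9)×10⁻⁴ = 0.7377×10⁻⁴ K⁻¹
0–90 m: 0.91 × 90 × 2.323×10⁻⁴ = 0.01902537 m
90–730 m: 640 × 1.742×10⁻⁴ × 1.2 = 0.1337856 m
0.57 × 1300 × 0.7377×10⁻⁴ = 0.05466357 m
Δh = 0.01902537 + 0.1337856 + 0.05466357 = 0.20747454 m

Δh = 21 cm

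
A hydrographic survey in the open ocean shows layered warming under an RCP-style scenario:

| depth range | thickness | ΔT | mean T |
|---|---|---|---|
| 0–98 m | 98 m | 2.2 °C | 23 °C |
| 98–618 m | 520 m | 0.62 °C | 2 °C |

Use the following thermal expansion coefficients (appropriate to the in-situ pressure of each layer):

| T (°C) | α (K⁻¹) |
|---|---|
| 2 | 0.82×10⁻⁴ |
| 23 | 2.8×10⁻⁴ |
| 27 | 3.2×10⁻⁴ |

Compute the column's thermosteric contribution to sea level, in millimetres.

Layer 1 at 23 °C → α = 2.8×10⁻⁴ K⁻¹
Layer 2 at 2 °C → α = 0.82×10⁻⁴ K⁻¹
2.8×10⁻⁴ × 98 × 2.2 = 0.060368 m
520 × 0.82×10⁻⁴ × 0.62 = 0.0264368 m
Δh = 0.060368 + 0.0264368 = 0.0868048 m

86.8 mm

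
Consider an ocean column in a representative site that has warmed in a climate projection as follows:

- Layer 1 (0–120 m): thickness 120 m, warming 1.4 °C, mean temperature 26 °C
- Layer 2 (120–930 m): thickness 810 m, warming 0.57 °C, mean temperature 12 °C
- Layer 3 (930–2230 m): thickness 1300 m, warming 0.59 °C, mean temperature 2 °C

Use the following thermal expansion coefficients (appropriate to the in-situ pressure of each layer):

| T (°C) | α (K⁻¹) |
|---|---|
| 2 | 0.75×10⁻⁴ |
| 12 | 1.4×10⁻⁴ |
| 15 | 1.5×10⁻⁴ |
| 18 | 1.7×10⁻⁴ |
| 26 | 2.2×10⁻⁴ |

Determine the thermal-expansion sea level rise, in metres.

Layer 1 at 26 °C → α = 2.2×10⁻⁴ K⁻¹
Layer 2 at 12 °C → α = 1.4×10⁻⁴ K⁻¹
Layer 3 at 2 °C → α = 0.75×10⁻⁴ K⁻¹
0–120 m: 120 × 1.4 × 2.2×10⁻⁴ = 0.03696 m
Layer 2: 0.57 × 1.4×10⁻⁴ × 810 = 0.064638 m
930–2230 m: 0.75×10⁻⁴ × 0.59 × 1300 = 0.057525 m
Δh = 0.03696 + 0.064638 + 0.057525 = 0.159123 m ≈ 0.159 m

Δh ≈ 0.159 m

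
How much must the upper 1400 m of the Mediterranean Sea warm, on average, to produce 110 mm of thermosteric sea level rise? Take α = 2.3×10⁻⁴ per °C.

ΔT = Δh/(αH) = 0.11 / (2.3×10⁻⁴ × 1400) ≈ 0.3416 °C

ΔT ≈ 0.34 °C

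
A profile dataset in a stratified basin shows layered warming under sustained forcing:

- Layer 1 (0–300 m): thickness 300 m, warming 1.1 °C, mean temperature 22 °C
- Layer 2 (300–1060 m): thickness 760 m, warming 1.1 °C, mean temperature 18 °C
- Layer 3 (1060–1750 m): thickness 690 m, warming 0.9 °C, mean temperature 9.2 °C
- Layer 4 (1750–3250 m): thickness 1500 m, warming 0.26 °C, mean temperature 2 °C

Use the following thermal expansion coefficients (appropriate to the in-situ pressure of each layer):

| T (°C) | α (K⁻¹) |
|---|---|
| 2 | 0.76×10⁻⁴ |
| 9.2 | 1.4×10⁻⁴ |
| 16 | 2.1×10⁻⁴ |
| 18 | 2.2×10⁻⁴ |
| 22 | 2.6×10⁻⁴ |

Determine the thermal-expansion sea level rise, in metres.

about 0.386 m

Layer 1 at 22 °C → α = 2.6×10⁻⁴ K⁻¹
Layer 2 at 18 °C → α = 2.2×10⁻⁴ K⁻¹
Layer 3 at 9.2 °C → α = 1.4×10⁻⁴ K⁻¹
Layer 4 at 2 °C → α = 0.76×10⁻⁴ K⁻¹
0–300 m: 1.1 × 300 × 2.6×10⁻⁴ = 0.08580 m
300–1060 m: 1.1 × 2.2×10⁻⁴ × 760 = 0.18392 m
1.4×10⁻⁴ × 690 × 0.9 = 0.08694 m
0.26 × 0.76×10⁻⁴ × 1500 = 0.02964 m
Δh = 0.08580 + 0.18392 + 0.08694 + 0.02964 = 0.38630 m ≈ 0.386 m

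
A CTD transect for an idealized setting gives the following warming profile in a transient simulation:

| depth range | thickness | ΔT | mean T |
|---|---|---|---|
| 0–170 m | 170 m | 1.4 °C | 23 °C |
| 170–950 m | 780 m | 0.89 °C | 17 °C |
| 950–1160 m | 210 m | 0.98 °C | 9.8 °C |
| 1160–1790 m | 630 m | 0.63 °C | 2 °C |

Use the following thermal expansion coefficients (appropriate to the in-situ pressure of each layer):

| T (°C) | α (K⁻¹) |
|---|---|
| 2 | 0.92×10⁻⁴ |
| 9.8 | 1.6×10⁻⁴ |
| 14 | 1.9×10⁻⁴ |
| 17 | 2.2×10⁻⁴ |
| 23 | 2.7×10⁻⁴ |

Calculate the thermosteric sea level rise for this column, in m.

Layer 1 at 23 °C → α = 2.7×10⁻⁴ K⁻¹
Layer 2 at 17 °C → α = 2.2×10⁻⁴ K⁻¹
Layer 3 at 9.8 °C → α = 1.6×10⁻⁴ K⁻¹
Layer 4 at 2 °C → α = 0.92×10⁻⁴ K⁻¹
1.4 × 2.7×10⁻⁴ × 170 = 0.06426 m
Layer 2: 780 × 2.2×10⁻⁴ × 0.89 = 0.152724 m
950–1160 m: 1.6×10⁻⁴ × 210 × 0.98 = 0.032928 m
0.92×10⁻⁴ × 0.63 × 630 = 0.0365148 m
Δh = 0.06426 + 0.152724 + 0.032928 + 0.0365148 = 0.2864268 m

0.286 m of thermosteric rise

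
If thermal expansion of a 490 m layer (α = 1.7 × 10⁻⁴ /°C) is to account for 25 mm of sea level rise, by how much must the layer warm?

ΔT = Δh/(αH) = 0.025 / (1.7×10⁻⁴ × 490) ≈ 0.3001 K

about 0.300 K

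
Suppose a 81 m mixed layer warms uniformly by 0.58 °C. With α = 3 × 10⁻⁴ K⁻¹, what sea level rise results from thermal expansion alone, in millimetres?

14.1 mm of thermosteric rise

Δh = αΔT·H = 3×10⁻⁴ × 0.58 × 81 = 0.014094 m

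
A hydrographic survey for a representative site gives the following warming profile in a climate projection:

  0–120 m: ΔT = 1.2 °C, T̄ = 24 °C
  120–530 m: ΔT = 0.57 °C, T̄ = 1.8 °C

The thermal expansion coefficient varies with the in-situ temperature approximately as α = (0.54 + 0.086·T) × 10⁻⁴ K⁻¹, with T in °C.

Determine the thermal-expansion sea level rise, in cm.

Layer 1: α = (0.54 + 0.086×24)×10⁻⁴ = 2.604×10⁻⁴ K⁻¹
Layer 2: α = (0.54 + 0.086×1.8)×10⁻⁴ = 0.6948×10⁻⁴ K⁻¹
1.2 × 2.604×10⁻⁴ × 120 = 0.0374976 m
Layer 2: 0.6948×10⁻⁴ × 410 × 0.57 = 0.016237476 m
Δh = 0.0374976 + 0.016237476 = 0.053735076 m

Δh = 5.37 cm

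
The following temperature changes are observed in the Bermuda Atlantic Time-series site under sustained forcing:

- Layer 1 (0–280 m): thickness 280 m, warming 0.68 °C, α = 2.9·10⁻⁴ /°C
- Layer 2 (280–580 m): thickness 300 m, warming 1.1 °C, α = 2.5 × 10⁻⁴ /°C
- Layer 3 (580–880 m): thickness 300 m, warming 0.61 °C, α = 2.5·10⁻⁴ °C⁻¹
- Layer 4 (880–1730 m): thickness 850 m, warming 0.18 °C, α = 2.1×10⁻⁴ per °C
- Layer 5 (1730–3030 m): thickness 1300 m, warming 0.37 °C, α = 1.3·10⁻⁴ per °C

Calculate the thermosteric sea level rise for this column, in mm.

278 mm

280 × 0.68 × 2.9×10⁻⁴ = 0.055216 m
280–580 m: 2.5×10⁻⁴ × 300 × 1.1 = 0.08250 m
300 × 0.61 × 2.5×10⁻⁴ = 0.04575 m
2.1×10⁻⁴ × 850 × 0.18 = 0.03213 m
Layer 5: 1300 × 0.37 × 1.3×10⁻⁴ = 0.06253 m
Δh = 0.055216 + 0.08250 + 0.04575 + 0.03213 + 0.06253 = 0.278126 m ≈ 278 mm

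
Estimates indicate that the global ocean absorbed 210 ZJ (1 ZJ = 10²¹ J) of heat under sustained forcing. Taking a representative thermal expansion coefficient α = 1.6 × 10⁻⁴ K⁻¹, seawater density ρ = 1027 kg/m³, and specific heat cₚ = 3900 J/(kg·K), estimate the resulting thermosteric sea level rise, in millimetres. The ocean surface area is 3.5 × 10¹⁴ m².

Per unit area: Q = 210×10²¹ / (3.5×10¹⁴) = 6×10⁸ J/m²
Δh = αQ/(ρcₚ) = 1.6×10⁻⁴ × 6×10⁸ / (1027 × 3900) ≈ 0.023968 m

about 24.0 mm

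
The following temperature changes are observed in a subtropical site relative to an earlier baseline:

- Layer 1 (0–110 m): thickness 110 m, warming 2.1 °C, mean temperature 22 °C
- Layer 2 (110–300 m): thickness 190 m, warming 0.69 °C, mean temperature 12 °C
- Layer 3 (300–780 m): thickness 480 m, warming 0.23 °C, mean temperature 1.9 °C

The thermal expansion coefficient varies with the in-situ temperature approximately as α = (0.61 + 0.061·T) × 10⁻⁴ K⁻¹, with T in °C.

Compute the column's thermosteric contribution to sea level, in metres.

Layer 1: α = (0.61 + 0.061×22)×10⁻⁴ = 1.952×10⁻⁴ K⁻¹
Layer 2: α = (0.61 + 0.061×12)×10⁻⁴ = 1.342×10⁻⁴ K⁻¹
Layer 3: α = (0.61 + 0.061×1.9)×10⁻⁴ = 0.7259×10⁻⁴ K⁻¹
Layer 1: 1.952×10⁻⁴ × 2.1 × 110 = 0.0450912 m
190 × 1.342×10⁻⁴ × 0.69 = 0.01759362 m
300–780 m: 480 × 0.23 × 0.7259×10⁻⁴ = 0.008013936 m
Δh = 0.0450912 + 0.01759362 + 0.008013936 = 0.070698756 m ≈ 0.071 m

0.071 m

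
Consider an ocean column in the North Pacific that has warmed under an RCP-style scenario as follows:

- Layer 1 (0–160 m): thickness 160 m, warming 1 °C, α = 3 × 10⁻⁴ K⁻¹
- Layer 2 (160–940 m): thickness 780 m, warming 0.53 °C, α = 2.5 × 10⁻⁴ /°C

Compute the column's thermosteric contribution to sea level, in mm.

about 151 mm

0–160 m: 1 × 3×10⁻⁴ × 160 = 0.04800 m
160–940 m: 0.53 × 780 × 2.5×10⁻⁴ = 0.10335 m
Δh = 0.04800 + 0.10335 = 0.15135 m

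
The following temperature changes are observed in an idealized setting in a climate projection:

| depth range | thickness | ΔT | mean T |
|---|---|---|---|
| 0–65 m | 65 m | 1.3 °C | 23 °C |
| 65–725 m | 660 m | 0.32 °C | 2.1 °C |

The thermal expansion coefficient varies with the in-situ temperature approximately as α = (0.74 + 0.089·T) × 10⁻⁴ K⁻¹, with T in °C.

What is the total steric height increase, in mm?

Layer 1: α = (0.74 + 0.089×23)×10⁻⁴ = 2.787×10⁻⁴ K⁻¹
Layer 2: α = (0.74 + 0.089×2.1)×10⁻⁴ = 0.9269×10⁻⁴ K⁻¹
1.3 × 65 × 2.787×10⁻⁴ = 0.02355015 m
Layer 2: 0.9269×10⁻⁴ × 0.32 × 660 = 0.019576128 m
Δh = 0.02355015 + 0.019576128 = 0.043126278 m

43 mm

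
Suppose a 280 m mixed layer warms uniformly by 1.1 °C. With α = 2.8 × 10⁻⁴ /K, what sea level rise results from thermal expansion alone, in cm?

Δh = αΔT·H = 2.8×10⁻⁴ × 1.1 × 280 = 0.08624 m

8.6 cm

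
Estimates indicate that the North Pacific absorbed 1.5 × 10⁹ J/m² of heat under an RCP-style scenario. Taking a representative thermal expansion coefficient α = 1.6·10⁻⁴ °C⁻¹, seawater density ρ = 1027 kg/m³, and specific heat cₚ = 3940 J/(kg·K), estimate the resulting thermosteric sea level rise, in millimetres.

Δh = αQ/(ρcₚ) = 1.6×10⁻⁴ × 1.5×10⁹ / (1027 × 3940) ≈ 0.059312 m

about 59.3 mm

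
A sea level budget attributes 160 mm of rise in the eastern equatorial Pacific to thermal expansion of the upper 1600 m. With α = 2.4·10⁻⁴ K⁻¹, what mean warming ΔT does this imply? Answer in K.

ΔT = Δh/(αH) = 0.16 / (2.4×10⁻⁴ × 1600) ≈ 0.4167 K

about 0.417 K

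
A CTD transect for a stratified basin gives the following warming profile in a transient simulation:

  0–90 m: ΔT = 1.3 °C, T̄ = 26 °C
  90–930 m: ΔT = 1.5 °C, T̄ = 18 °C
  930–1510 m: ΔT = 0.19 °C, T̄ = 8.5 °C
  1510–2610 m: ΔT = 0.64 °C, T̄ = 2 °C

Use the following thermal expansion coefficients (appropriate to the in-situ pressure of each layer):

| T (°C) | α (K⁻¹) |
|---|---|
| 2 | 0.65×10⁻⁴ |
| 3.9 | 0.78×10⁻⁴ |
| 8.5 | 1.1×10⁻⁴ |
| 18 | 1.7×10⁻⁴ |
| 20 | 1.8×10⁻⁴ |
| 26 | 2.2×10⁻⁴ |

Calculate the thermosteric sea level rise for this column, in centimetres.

Δh = 29.8 cm

Layer 1 at 26 °C → α = 2.2×10⁻⁴ K⁻¹
Layer 2 at 18 °C → α = 1.7×10⁻⁴ K⁻¹
Layer 3 at 8.5 °C → α = 1.1×10⁻⁴ K⁻¹
Layer 4 at 2 °C → α = 0.65×10⁻⁴ K⁻¹
Layer 1: 1.3 × 2.2×10⁻⁴ × 90 = 0.02574 m
Layer 2: 1.5 × 840 × 1.7×10⁻⁴ = 0.21420 m
1.1×10⁻⁴ × 0.19 × 580 = 0.012122 m
0.65×10⁻⁴ × 1100 × 0.64 = 0.04576 m
Δh = 0.02574 + 0.21420 + 0.012122 + 0.04576 = 0.297822 m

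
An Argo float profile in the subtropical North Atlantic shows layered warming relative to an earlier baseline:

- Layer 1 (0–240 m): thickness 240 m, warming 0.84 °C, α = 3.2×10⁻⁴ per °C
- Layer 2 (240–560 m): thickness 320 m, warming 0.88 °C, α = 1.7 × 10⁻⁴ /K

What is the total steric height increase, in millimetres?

Layer 1: 240 × 3.2×10⁻⁴ × 0.84 = 0.064512 m
Layer 2: 320 × 0.88 × 1.7×10⁻⁴ = 0.047872 m
Δh = 0.064512 + 0.047872 = 0.112384 m ≈ 112 mm

Δh = 112 mm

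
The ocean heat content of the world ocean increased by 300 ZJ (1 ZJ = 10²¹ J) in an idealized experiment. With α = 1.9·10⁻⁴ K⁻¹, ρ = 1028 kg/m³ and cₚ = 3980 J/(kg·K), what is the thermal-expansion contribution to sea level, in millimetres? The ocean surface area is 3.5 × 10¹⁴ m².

Δh = 39.8 mm

Per unit area: Q = 300×10²¹ / (3.5×10¹⁴) ≈ 8.571×10⁸ J/m²
Δh = αQ/(ρcₚ) = 1.9×10⁻⁴ × 8.571×10⁸ / (1028 × 3980) ≈ 0.039802 m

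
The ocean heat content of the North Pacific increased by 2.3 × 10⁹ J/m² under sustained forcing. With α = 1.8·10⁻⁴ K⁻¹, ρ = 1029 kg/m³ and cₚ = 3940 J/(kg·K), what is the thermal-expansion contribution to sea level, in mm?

about 102 mm

Δh = αQ/(ρcₚ) = 1.8×10⁻⁴ × 2.3×10⁹ / (1029 × 3940) ≈ 0.10211 m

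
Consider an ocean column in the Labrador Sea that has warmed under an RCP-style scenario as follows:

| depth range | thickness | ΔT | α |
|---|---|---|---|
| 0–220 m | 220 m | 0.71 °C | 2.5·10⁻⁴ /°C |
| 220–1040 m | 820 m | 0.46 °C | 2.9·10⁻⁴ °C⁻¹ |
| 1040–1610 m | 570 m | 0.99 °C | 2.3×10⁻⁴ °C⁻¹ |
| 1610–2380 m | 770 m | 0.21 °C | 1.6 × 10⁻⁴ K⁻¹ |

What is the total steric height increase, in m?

0–220 m: 0.71 × 2.5×10⁻⁴ × 220 = 0.03905 m
820 × 2.9×10⁻⁴ × 0.46 = 0.109388 m
2.3×10⁻⁴ × 570 × 0.99 = 0.129789 m
770 × 1.6×10⁻⁴ × 0.21 = 0.025872 m
Δh = 0.03905 + 0.109388 + 0.129789 + 0.025872 = 0.304099 m ≈ 0.30 m

Δh ≈ 0.30 m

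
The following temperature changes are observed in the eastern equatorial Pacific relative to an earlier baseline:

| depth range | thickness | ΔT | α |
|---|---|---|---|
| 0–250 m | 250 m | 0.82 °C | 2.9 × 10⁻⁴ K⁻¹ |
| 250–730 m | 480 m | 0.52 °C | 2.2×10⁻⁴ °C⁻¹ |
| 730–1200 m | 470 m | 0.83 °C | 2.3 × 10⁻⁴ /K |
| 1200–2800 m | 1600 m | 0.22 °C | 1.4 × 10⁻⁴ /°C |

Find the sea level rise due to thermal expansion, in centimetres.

25.3 cm

2.9×10⁻⁴ × 0.82 × 250 = 0.05945 m
250–730 m: 480 × 2.2×10⁻⁴ × 0.52 = 0.054912 m
730–1200 m: 0.83 × 470 × 2.3×10⁻⁴ = 0.089723 m
Layer 4: 1.4×10⁻⁴ × 0.22 × 1600 = 0.04928 m
Δh = 0.05945 + 0.054912 + 0.089723 + 0.04928 = 0.253365 m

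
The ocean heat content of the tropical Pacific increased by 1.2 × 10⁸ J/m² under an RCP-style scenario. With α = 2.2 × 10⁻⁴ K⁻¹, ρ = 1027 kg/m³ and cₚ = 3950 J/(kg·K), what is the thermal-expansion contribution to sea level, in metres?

Δh ≈ 0.0065 m

Δh = αQ/(ρcₚ) = 2.2×10⁻⁴ × 1.2×10⁸ / (1027 × 3950) ≈ 0.0065078 m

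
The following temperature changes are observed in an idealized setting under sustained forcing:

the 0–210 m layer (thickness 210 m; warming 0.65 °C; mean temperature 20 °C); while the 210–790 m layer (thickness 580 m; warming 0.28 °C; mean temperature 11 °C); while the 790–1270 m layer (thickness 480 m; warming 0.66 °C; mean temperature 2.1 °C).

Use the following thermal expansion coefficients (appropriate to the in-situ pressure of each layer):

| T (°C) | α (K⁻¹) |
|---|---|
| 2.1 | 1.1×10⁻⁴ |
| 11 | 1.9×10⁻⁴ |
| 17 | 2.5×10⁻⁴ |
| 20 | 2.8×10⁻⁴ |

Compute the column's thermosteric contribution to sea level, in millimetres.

Δh = 100 mm

Layer 1 at 20 °C → α = 2.8×10⁻⁴ K⁻¹
Layer 2 at 11 °C → α = 1.9×10⁻⁴ K⁻¹
Layer 3 at 2.1 °C → α = 1.1×10⁻⁴ K⁻¹
0.65 × 2.8×10⁻⁴ × 210 = 0.03822 m
580 × 0.28 × 1.9×10⁻⁴ = 0.030856 m
790–1270 m: 0.66 × 480 × 1.1×10⁻⁴ = 0.034848 m
Δh = 0.03822 + 0.030856 + 0.034848 = 0.103924 m ≈ 100 mm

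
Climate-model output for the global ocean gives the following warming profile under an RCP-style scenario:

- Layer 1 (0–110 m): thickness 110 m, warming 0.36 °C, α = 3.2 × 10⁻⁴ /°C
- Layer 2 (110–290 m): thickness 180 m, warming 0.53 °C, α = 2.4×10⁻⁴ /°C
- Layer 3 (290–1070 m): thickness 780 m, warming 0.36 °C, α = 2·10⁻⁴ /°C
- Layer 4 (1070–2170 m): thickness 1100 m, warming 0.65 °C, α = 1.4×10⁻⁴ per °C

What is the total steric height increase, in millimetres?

110 × 0.36 × 3.2×10⁻⁴ = 0.012672 m
180 × 0.53 × 2.4×10⁻⁴ = 0.022896 m
290–1070 m: 0.36 × 2×10⁻⁴ × 780 = 0.05616 m
Layer 4: 1.4×10⁻⁴ × 1100 × 0.65 = 0.10010 m
Δh = 0.012672 + 0.022896 + 0.05616 + 0.10010 = 0.191828 m

192 mm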